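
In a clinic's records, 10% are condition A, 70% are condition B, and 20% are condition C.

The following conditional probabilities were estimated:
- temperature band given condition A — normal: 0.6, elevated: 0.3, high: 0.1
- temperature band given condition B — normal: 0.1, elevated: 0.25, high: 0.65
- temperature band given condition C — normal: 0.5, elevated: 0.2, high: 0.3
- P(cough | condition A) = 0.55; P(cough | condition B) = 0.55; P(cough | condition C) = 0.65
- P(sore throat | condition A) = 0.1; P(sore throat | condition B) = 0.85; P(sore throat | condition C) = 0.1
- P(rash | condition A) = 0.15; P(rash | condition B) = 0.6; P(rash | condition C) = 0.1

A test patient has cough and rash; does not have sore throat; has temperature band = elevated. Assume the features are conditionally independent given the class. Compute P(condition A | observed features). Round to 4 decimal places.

condition A: 0.1 × 0.3 × 0.55 × (1−0.1) × 0.15 = 0.0022275
condition B: 0.7 × 0.25 × 0.55 × (1−0.85) × 0.6 = 0.0086625
condition C: 0.2 × 0.2 × 0.65 × (1−0.1) × 0.1 = 0.00234
P(condition A | x) = 0.0022275 / 0.01323 ≈ 0.1684

0.1684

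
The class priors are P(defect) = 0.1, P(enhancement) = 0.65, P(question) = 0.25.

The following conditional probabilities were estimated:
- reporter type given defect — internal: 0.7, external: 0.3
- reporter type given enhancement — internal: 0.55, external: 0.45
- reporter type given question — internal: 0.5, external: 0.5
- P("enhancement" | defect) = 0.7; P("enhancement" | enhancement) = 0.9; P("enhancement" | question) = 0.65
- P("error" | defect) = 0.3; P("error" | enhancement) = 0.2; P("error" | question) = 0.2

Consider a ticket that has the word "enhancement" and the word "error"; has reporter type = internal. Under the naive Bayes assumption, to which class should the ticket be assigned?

enhancement

defect: 0.1 × 0.7 × 0.7 × 0.3 = 0.0147
enhancement: 0.65 × 0.55 × 0.9 × 0.2 = 0.06435
question: 0.25 × 0.5 × 0.65 × 0.2 = 0.01625
Highest score → enhancement.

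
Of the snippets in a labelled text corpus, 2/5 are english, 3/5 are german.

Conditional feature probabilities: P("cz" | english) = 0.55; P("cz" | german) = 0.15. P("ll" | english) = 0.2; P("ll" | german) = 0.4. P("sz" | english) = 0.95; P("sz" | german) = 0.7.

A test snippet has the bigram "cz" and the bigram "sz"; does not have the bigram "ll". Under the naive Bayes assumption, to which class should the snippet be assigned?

english

english: 0.4 × 0.55 × (1−0.2) × 0.95 = 0.1672
german: 0.6 × 0.15 × (1−0.4) × 0.7 = 0.0378
Highest score → english.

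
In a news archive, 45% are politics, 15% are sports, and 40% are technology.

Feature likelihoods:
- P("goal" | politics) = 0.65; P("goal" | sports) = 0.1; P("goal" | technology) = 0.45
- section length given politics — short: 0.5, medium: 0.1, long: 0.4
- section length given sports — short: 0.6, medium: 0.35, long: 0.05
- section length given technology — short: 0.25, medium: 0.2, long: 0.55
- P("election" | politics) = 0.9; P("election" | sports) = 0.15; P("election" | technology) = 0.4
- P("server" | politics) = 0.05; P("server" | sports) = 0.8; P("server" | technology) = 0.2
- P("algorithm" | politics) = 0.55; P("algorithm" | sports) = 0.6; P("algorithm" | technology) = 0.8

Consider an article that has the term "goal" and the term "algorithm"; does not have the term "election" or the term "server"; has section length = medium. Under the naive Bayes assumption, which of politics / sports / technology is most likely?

politics: 0.45 × 0.65 × 0.1 × (1−0.9) × (1−0.05) × 0.55 = 0.0015283125
sports: 0.15 × 0.1 × 0.35 × (1−0.15) × (1−0.8) × 0.6 = 0.0005355
technology: 0.4 × 0.45 × 0.2 × (1−0.4) × (1−0.2) × 0.8 = 0.013824
Highest score → technology.

technology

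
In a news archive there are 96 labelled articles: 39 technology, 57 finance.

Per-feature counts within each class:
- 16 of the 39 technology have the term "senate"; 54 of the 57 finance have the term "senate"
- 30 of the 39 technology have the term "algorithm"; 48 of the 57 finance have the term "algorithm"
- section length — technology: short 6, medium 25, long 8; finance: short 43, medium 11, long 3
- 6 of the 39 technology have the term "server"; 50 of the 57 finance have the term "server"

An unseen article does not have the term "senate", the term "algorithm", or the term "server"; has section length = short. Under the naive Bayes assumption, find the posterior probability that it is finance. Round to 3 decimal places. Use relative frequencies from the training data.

0.060

technology: (39/96) × (23/39) × (9/39) × (6/39) × (33/39) ≈ 0.00719731
finance: (57/96) × (3/57) × (9/57) × (43/57) × (7/57) ≈ 0.000457124
P(finance | x) = 0.000457124 / 0.007654434 ≈ 0.060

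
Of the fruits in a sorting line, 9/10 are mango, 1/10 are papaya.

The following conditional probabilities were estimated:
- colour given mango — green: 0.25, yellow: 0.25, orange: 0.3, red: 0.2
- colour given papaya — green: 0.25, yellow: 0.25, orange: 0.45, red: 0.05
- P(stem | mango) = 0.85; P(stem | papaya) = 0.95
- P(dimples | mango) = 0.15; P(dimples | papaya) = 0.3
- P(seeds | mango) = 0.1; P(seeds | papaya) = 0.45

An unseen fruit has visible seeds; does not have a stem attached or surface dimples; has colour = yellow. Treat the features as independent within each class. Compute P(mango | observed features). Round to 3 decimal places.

mango: 0.9 × 0.25 × (1−0.85) × (1−0.15) × 0.1 = 0.00286875
papaya: 0.1 × 0.25 × (1−0.95) × (1−0.3) × 0.45 = 0.00039375
P(mango | x) = 0.00286875 / 0.0032625 ≈ 0.879

0.879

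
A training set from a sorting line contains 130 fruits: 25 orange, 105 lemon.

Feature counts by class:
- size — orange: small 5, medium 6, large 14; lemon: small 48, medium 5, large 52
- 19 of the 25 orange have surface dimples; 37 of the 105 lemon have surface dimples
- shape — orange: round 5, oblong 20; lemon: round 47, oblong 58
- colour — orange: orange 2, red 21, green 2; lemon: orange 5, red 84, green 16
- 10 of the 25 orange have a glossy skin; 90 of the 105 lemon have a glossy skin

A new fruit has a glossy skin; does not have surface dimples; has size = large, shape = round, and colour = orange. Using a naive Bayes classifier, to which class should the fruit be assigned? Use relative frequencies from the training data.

orange: (25/130) × (14/25) × (6/25) × (5/25) × (2/25) × (10/25) ≈ 0.000165415
lemon: (105/130) × (52/105) × (68/105) × (47/105) × (5/105) × (90/105) ≈ 0.00473284
Highest score → lemon.

lemon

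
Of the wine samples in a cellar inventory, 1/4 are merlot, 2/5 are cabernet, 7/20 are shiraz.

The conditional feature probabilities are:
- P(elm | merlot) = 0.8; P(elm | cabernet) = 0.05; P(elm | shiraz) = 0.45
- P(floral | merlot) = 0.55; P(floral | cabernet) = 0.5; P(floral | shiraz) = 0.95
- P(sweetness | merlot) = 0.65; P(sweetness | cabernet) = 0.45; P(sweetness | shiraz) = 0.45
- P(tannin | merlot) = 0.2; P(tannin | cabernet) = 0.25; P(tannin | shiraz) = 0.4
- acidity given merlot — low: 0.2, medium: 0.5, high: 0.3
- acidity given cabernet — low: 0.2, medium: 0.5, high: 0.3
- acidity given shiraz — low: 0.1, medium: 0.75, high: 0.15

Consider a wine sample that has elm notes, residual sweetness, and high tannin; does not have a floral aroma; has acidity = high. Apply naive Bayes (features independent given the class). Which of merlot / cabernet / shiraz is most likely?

merlot

merlot: 0.25 × 0.8 × (1−0.55) × 0.65 × 0.2 × 0.3 = 0.00351
cabernet: 0.4 × 0.05 × (1−0.5) × 0.45 × 0.25 × 0.3 = 0.0003375
shiraz: 0.35 × 0.45 × (1−0.95) × 0.45 × 0.4 × 0.15 = 0.000212625
Highest score → merlot.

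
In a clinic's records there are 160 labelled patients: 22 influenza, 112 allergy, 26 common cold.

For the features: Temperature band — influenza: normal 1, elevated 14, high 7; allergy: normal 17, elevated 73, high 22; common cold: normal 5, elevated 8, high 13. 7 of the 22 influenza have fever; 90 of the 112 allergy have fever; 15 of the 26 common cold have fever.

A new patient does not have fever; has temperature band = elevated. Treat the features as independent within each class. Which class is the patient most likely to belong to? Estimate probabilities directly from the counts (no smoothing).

influenza: (22/160) × (14/22) × (15/22) ≈ 0.0596591
allergy: (112/160) × (73/112) × (22/112) ≈ 0.0896205
common cold: (26/160) × (8/26) × (11/26) ≈ 0.0211538
Highest score → allergy.

allergy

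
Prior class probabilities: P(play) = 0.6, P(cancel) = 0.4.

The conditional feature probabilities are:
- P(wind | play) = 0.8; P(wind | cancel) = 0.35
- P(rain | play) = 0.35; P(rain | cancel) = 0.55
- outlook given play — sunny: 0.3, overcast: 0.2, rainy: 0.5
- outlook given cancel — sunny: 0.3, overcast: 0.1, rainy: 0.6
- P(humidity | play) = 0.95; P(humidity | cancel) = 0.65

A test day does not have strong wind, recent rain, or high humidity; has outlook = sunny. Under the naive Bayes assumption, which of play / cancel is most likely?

play: 0.6 × (1−0.8) × (1−0.35) × 0.3 × (1−0.95) = 0.00117
cancel: 0.4 × (1−0.35) × (1−0.55) × 0.3 × (1−0.65) = 0.012285
Highest score → cancel.

cancel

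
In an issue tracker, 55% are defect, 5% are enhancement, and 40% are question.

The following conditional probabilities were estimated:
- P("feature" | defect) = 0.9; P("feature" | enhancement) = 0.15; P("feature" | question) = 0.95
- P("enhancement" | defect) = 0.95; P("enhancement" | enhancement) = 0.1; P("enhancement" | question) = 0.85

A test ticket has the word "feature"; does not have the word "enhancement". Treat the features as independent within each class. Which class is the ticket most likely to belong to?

defect: 0.55 × 0.9 × (1−0.95) = 0.02475
enhancement: 0.05 × 0.15 × (1−0.1) = 0.00675
question: 0.4 × 0.95 × (1−0.85) = 0.057
Highest score → question.

question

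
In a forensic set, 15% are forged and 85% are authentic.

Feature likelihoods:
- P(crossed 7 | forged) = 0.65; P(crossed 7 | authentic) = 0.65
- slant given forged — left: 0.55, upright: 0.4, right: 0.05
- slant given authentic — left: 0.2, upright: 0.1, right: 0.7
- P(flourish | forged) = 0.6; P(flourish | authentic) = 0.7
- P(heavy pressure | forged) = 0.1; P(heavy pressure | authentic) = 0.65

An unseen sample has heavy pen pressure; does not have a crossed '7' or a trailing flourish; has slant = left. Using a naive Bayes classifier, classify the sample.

authentic

forged: 0.15 × (1−0.65) × 0.55 × (1−0.6) × 0.1 = 0.001155
authentic: 0.85 × (1−0.65) × 0.2 × (1−0.7) × 0.65 = 0.0116025
Highest score → authentic.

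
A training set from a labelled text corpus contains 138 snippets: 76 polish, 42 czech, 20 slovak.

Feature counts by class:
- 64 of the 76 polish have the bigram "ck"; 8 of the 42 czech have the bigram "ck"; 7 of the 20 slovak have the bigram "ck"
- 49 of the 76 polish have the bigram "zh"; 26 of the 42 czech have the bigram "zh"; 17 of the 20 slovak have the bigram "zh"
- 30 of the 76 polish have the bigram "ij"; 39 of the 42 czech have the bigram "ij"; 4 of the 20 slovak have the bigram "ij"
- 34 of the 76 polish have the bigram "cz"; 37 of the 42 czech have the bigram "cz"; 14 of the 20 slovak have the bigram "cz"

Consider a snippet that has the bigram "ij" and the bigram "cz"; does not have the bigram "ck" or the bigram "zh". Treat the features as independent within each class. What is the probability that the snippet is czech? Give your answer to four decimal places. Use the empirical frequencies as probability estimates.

polish: (76/138) × (12/76) × (27/76) × (30/76) × (34/76) ≈ 0.00545538
czech: (42/138) × (34/42) × (16/42) × (39/42) × (37/42) ≈ 0.0767783
slovak: (20/138) × (13/20) × (3/20) × (4/20) × (14/20) ≈ 0.00197826
P(czech | x) = 0.0767783 / 0.08421194 ≈ 0.9117

0.9117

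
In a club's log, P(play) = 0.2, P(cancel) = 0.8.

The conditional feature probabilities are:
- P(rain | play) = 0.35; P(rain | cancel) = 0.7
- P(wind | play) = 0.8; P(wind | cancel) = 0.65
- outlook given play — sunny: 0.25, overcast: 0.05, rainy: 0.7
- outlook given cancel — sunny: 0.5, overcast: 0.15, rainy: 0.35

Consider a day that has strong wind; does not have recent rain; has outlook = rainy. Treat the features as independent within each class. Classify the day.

play: 0.2 × (1−0.35) × 0.8 × 0.7 = 0.0728
cancel: 0.8 × (1−0.7) × 0.65 × 0.35 = 0.0546
Highest score → play.

play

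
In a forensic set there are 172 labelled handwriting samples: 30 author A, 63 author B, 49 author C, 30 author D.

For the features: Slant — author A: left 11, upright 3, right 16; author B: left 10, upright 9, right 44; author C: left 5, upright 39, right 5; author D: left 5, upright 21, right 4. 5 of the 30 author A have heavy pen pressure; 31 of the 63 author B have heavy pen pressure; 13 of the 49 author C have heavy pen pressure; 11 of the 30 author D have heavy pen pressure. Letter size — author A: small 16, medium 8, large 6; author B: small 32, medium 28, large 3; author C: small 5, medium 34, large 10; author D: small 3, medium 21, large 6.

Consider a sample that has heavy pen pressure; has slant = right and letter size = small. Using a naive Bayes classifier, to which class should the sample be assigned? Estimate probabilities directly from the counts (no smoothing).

author B

author A: (30/172) × (16/30) × (5/30) × (16/30) ≈ 0.00826873
author B: (63/172) × (44/63) × (31/63) × (32/63) ≈ 0.0639374
author C: (49/172) × (5/49) × (13/49) × (5/49) ≈ 0.000786978
author D: (30/172) × (4/30) × (11/30) × (3/30) ≈ 0.000852713
Highest score → author B.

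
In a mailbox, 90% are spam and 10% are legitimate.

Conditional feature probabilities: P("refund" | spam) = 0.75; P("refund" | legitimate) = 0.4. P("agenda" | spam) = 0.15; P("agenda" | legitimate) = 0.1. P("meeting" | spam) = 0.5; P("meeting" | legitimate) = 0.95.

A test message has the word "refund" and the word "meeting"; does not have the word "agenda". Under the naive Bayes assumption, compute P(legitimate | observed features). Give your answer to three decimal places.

spam: 0.9 × 0.75 × (1−0.15) × 0.5 = 0.286875
legitimate: 0.1 × 0.4 × (1−0.1) × 0.95 = 0.0342
P(legitimate | x) = 0.0342 / 0.321075 ≈ 0.107

0.107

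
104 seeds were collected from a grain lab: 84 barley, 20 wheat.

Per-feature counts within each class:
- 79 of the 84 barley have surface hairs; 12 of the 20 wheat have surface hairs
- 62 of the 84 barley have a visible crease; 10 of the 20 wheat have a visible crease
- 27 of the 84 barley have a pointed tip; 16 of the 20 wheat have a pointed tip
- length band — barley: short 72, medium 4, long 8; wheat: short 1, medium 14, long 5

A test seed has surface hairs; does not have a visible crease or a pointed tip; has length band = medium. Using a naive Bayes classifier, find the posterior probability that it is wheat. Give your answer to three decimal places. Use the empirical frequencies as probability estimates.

0.557

barley: (84/104) × (79/84) × (22/84) × (57/84) × (4/84) ≈ 0.00642856
wheat: (20/104) × (12/20) × (10/20) × (4/20) × (14/20) ≈ 0.00807692
P(wheat | x) = 0.00807692 / 0.01450548 ≈ 0.557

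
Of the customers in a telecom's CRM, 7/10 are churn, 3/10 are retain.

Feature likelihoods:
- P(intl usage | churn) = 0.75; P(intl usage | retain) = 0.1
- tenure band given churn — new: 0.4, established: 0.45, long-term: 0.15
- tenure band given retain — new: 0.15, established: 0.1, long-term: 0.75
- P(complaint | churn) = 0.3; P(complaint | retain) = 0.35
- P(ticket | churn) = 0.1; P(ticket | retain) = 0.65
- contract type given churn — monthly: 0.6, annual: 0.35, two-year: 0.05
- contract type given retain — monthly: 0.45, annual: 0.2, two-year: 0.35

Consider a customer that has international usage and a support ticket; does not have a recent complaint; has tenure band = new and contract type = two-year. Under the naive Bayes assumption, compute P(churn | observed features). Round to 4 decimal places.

0.5248

churn: 0.7 × 0.75 × 0.4 × (1−0.3) × 0.1 × 0.05 = 0.000735
retain: 0.3 × 0.1 × 0.15 × (1−0.35) × 0.65 × 0.35 = 0.0006654375
P(churn | x) = 0.000735 / 0.0014004375 ≈ 0.5248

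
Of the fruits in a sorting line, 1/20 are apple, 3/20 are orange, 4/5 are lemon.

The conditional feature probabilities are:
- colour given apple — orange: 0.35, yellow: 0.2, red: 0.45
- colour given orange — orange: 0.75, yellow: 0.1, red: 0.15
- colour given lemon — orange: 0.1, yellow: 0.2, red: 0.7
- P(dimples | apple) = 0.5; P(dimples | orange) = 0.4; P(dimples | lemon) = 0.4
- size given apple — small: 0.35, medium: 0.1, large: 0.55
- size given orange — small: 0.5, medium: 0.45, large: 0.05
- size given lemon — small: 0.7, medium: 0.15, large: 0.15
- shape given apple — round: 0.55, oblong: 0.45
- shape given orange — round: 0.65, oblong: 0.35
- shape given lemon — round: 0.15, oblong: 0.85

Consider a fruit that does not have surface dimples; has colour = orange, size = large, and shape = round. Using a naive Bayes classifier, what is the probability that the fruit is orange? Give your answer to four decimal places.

apple: 0.05 × 0.35 × (1−0.5) × 0.55 × 0.55 = 0.002646875
orange: 0.15 × 0.75 × (1−0.4) × 0.05 × 0.65 = 0.00219375
lemon: 0.8 × 0.1 × (1−0.4) × 0.15 × 0.15 = 0.00108
P(orange | x) = 0.00219375 / 0.005920625 ≈ 0.3705

0.3705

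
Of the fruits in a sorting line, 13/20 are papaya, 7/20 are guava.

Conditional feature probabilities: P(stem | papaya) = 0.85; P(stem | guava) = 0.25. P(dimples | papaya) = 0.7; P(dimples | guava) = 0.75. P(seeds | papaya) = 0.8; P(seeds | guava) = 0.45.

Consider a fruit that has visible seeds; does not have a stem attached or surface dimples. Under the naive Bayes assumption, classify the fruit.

guava

papaya: 0.65 × (1−0.85) × (1−0.7) × 0.8 = 0.0234
guava: 0.35 × (1−0.25) × (1−0.75) × 0.45 = 0.02953125
Highest score → guava.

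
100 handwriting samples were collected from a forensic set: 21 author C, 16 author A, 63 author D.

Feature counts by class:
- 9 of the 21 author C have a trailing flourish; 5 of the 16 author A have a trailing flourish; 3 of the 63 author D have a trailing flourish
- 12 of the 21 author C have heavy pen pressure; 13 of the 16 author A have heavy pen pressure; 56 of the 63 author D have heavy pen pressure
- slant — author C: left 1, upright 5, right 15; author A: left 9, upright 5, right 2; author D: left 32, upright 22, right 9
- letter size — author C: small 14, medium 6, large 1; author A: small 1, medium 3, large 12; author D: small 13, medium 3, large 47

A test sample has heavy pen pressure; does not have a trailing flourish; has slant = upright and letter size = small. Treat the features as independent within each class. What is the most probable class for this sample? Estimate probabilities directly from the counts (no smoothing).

author D

author C: (21/100) × (12/21) × (12/21) × (5/21) × (14/21) ≈ 0.0108844
author A: (16/100) × (11/16) × (13/16) × (5/16) × (1/16) = 0.00174560546875
author D: (63/100) × (60/63) × (56/63) × (22/63) × (13/63) ≈ 0.0384312
Highest score → author D.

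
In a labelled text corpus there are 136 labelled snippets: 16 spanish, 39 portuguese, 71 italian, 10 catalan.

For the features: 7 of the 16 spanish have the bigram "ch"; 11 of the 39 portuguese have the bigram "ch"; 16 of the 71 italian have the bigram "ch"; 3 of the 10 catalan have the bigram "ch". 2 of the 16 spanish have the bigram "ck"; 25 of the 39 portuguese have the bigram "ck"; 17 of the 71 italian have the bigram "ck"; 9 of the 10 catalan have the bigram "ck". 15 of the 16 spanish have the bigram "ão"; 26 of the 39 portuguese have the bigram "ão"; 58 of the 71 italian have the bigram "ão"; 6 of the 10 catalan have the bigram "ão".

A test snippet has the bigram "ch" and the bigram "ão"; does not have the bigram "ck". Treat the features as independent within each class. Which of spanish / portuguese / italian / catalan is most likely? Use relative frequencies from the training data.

spanish: (16/136) × (7/16) × (14/16) × (15/16) ≈ 0.042222
portuguese: (39/136) × (11/39) × (14/39) × (26/39) ≈ 0.0193565
italian: (71/136) × (16/71) × (54/71) × (58/71) ≈ 0.0730947
catalan: (10/136) × (3/10) × (1/10) × (6/10) ≈ 0.00132353
Highest score → italian.

italian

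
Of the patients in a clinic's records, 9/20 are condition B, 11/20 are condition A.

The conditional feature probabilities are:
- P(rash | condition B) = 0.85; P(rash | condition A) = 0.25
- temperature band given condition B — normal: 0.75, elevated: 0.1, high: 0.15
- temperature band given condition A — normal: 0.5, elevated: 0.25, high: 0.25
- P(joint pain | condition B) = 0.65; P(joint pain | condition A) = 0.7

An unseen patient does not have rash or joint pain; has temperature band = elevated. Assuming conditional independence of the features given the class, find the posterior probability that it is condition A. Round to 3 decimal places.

0.929

condition B: 0.45 × (1−0.85) × 0.1 × (1−0.65) = 0.0023625
condition A: 0.55 × (1−0.25) × 0.25 × (1−0.7) = 0.0309375
P(condition A | x) = 0.0309375 / 0.0333 ≈ 0.929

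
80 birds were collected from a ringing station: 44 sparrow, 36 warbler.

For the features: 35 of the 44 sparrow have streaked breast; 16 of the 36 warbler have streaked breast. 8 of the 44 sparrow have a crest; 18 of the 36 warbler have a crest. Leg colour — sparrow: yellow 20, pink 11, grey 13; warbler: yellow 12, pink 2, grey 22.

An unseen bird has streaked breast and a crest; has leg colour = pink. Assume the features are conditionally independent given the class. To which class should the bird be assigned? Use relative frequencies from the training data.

sparrow

sparrow: (44/80) × (35/44) × (8/44) × (11/44) ≈ 0.0198864
warbler: (36/80) × (16/36) × (18/36) × (2/36) ≈ 0.00555556
Highest score → sparrow.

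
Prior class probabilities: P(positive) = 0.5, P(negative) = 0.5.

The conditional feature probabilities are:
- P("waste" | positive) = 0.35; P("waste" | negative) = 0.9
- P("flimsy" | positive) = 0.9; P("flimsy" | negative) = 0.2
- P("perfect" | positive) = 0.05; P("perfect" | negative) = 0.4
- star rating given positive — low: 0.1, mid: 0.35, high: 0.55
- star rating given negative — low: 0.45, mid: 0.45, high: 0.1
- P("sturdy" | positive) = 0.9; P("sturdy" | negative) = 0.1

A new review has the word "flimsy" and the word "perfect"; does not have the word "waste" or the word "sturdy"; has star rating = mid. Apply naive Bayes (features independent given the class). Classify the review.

negative

positive: 0.5 × (1−0.35) × 0.9 × 0.05 × 0.35 × (1−0.9) = 0.000511875
negative: 0.5 × (1−0.9) × 0.2 × 0.4 × 0.45 × (1−0.1) = 0.00162
Highest score → negative.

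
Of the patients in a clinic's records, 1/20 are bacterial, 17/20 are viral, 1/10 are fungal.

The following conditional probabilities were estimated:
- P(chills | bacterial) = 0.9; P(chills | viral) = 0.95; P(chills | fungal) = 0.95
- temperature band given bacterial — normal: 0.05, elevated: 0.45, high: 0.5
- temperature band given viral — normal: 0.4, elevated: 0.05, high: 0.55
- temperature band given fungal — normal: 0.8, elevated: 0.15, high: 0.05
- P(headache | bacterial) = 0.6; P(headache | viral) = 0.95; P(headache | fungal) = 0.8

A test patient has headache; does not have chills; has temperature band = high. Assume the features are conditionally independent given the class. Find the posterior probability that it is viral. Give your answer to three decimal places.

bacterial: 0.05 × (1−0.9) × 0.5 × 0.6 = 0.0015
viral: 0.85 × (1−0.95) × 0.55 × 0.95 = 0.02220625
fungal: 0.1 × (1−0.95) × 0.05 × 0.8 = 0.0002
P(viral | x) = 0.02220625 / 0.02390625 ≈ 0.929

0.929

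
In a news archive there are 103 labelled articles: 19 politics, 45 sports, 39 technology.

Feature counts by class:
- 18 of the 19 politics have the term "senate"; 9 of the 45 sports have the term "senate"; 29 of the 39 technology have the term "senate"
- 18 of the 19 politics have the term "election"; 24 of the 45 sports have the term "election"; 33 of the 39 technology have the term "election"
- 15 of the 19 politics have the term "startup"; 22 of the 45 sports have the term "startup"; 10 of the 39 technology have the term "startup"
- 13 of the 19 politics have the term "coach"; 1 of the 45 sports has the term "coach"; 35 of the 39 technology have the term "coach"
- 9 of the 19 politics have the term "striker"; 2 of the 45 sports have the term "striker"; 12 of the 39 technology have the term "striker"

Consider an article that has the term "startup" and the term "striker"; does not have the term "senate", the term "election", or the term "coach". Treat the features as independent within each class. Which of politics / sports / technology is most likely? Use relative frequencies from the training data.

sports

politics: (19/103) × (1/19) × (1/19) × (15/19) × (6/19) × (9/19) ≈ 0.0000603439
sports: (45/103) × (36/45) × (21/45) × (22/45) × (44/45) × (2/45) ≈ 0.00346529
technology: (39/103) × (10/39) × (6/39) × (10/39) × (4/39) × (12/39) ≈ 0.000120864
Highest score → sports.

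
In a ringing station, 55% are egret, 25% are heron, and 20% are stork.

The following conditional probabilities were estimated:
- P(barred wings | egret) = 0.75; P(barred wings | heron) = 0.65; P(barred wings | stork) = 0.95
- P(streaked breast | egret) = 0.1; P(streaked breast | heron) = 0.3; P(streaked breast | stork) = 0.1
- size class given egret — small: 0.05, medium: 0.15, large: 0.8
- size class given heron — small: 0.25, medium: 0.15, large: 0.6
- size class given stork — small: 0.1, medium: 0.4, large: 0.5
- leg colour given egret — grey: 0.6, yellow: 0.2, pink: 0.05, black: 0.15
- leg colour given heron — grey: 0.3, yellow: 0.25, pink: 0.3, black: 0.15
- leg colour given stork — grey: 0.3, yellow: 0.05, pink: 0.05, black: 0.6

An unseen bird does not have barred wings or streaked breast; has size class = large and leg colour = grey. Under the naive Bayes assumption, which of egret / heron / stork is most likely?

egret: 0.55 × (1−0.75) × (1−0.1) × 0.8 × 0.6 = 0.0594
heron: 0.25 × (1−0.65) × (1−0.3) × 0.6 × 0.3 = 0.011025
stork: 0.2 × (1−0.95) × (1−0.1) × 0.5 × 0.3 = 0.00135
Highest score → egret.

egret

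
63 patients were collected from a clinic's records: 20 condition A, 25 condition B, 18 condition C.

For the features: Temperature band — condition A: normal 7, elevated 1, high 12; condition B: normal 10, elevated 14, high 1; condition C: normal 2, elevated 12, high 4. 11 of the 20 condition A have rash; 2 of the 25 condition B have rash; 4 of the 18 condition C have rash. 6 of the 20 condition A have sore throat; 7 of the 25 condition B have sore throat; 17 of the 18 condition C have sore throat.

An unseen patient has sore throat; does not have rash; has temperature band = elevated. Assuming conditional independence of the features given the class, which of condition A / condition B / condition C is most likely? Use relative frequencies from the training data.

condition C

condition A: (20/63) × (1/20) × (9/20) × (6/20) ≈ 0.00214286
condition B: (25/63) × (14/25) × (23/25) × (7/25) ≈ 0.0572444
condition C: (18/63) × (12/18) × (14/18) × (17/18) ≈ 0.139918
Highest score → condition C.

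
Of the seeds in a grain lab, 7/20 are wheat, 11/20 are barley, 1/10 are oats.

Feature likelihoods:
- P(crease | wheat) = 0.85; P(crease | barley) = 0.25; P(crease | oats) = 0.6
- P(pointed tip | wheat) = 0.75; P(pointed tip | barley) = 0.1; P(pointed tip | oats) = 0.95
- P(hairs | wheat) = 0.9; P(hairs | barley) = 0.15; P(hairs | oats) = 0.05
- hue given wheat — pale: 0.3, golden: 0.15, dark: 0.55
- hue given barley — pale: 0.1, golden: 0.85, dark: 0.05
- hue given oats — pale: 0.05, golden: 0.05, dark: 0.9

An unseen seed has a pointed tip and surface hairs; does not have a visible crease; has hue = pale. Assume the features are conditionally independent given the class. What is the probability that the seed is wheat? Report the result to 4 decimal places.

wheat: 0.35 × (1−0.85) × 0.75 × 0.9 × 0.3 = 0.01063125
barley: 0.55 × (1−0.25) × 0.1 × 0.15 × 0.1 = 0.00061875
oats: 0.1 × (1−0.6) × 0.95 × 0.05 × 0.05 = 0.000095
P(wheat | x) = 0.01063125 / 0.011345 ≈ 0.9371

0.9371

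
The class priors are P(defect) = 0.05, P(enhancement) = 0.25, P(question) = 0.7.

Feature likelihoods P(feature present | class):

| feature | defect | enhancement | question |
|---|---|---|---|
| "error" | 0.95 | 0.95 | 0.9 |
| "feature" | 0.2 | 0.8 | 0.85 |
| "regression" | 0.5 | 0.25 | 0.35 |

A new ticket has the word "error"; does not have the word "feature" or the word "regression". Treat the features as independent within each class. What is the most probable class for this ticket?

defect: 0.05 × 0.95 × (1−0.2) × (1−0.5) = 0.019
enhancement: 0.25 × 0.95 × (1−0.8) × (1−0.25) = 0.035625
question: 0.7 × 0.9 × (1−0.85) × (1−0.35) = 0.061425
Highest score → question.

question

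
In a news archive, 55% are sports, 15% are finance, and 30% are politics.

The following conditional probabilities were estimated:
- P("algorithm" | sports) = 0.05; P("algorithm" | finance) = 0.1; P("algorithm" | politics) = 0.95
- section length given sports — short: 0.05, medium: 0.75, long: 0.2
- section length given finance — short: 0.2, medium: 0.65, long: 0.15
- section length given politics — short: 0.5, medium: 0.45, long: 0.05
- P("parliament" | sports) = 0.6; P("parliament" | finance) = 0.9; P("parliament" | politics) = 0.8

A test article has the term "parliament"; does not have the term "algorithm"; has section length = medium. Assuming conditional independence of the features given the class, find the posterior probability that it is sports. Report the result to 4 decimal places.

0.7359

sports: 0.55 × (1−0.05) × 0.75 × 0.6 = 0.235125
finance: 0.15 × (1−0.1) × 0.65 × 0.9 = 0.078975
politics: 0.3 × (1−0.95) × 0.45 × 0.8 = 0.0054
P(sports | x) = 0.235125 / 0.3195 ≈ 0.7359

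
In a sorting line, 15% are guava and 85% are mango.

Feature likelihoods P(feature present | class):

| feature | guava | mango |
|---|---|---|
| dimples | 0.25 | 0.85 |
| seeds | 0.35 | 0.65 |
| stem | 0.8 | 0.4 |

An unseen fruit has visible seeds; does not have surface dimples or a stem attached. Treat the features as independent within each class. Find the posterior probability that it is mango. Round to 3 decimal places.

0.863

guava: 0.15 × (1−0.25) × 0.35 × (1−0.8) = 0.007875
mango: 0.85 × (1−0.85) × 0.65 × (1−0.4) = 0.049725
P(mango | x) = 0.049725 / 0.0576 ≈ 0.863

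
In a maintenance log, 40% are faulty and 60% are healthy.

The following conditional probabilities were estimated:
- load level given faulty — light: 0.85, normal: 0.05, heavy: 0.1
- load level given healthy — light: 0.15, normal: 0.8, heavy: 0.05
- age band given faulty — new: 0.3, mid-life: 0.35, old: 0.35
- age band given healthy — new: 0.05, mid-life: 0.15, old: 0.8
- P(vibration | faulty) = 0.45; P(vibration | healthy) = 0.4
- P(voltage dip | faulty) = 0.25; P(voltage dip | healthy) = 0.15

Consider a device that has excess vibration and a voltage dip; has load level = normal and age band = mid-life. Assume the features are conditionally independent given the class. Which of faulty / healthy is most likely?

healthy

faulty: 0.4 × 0.05 × 0.35 × 0.45 × 0.25 = 0.0007875
healthy: 0.6 × 0.8 × 0.15 × 0.4 × 0.15 = 0.00432
Highest score → healthy.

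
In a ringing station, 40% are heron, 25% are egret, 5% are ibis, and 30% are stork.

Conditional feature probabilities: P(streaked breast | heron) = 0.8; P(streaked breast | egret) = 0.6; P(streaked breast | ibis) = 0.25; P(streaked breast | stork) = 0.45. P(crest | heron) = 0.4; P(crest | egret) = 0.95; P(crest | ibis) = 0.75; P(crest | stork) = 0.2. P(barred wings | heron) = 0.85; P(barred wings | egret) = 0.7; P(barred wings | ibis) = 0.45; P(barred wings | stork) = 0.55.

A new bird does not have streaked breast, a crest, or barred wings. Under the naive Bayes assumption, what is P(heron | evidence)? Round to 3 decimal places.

heron: 0.4 × (1−0.8) × (1−0.4) × (1−0.85) = 0.0072
egret: 0.25 × (1−0.6) × (1−0.95) × (1−0.7) = 0.0015
ibis: 0.05 × (1−0.25) × (1−0.75) × (1−0.45) = 0.00515625
stork: 0.3 × (1−0.45) × (1−0.2) × (1−0.55) = 0.0594
P(heron | x) = 0.0072 / 0.07325625 ≈ 0.098

0.098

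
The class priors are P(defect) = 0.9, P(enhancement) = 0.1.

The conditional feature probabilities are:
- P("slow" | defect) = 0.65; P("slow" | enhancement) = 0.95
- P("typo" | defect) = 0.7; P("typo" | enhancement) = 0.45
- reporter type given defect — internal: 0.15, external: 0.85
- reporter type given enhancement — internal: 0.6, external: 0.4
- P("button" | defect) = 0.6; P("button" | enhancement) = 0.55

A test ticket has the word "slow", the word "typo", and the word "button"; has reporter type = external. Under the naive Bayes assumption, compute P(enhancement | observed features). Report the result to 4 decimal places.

0.0431

defect: 0.9 × 0.65 × 0.7 × 0.85 × 0.6 = 0.208845
enhancement: 0.1 × 0.95 × 0.45 × 0.4 × 0.55 = 0.009405
P(enhancement | x) = 0.009405 / 0.21825 ≈ 0.0431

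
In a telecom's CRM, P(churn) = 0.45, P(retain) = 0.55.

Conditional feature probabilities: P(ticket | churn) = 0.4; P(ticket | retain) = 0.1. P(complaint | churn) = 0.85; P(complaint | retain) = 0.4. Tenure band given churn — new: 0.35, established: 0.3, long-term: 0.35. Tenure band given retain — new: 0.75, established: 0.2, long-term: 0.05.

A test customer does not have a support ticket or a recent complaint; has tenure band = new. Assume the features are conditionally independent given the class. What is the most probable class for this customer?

churn: 0.45 × (1−0.4) × (1−0.85) × 0.35 = 0.014175
retain: 0.55 × (1−0.1) × (1−0.4) × 0.75 = 0.22275
Highest score → retain.

retain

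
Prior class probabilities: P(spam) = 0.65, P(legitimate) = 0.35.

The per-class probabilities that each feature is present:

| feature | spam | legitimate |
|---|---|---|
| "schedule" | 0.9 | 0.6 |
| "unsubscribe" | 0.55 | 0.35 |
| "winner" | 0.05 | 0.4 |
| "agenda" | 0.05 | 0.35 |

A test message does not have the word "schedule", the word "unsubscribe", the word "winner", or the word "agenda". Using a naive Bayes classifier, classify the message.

legitimate

spam: 0.65 × (1−0.9) × (1−0.55) × (1−0.05) × (1−0.05) = 0.026398125
legitimate: 0.35 × (1−0.6) × (1−0.35) × (1−0.4) × (1−0.35) = 0.03549
Highest score → legitimate.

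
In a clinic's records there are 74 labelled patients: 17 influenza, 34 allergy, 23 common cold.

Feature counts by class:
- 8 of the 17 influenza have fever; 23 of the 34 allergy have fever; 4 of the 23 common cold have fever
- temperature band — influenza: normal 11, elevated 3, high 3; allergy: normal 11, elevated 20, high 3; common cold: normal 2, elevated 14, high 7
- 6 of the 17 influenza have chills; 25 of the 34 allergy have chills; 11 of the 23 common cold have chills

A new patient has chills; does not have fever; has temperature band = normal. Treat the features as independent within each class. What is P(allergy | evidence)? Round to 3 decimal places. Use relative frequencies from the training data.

influenza: (17/74) × (9/17) × (11/17) × (6/17) ≈ 0.0277752
allergy: (34/74) × (11/34) × (11/34) × (25/34) ≈ 0.0353619
common cold: (23/74) × (19/23) × (2/23) × (11/23) ≈ 0.010678
P(allergy | x) = 0.0353619 / 0.0738151 ≈ 0.479

0.479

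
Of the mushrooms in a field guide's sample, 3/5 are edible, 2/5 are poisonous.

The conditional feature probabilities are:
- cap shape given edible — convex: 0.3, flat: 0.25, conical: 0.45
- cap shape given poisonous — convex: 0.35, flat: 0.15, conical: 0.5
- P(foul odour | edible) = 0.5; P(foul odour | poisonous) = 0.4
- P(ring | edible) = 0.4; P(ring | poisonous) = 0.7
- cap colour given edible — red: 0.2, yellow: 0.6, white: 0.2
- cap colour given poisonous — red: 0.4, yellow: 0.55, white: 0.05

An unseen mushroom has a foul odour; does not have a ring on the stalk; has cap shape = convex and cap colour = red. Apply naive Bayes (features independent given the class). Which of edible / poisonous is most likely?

edible: 0.6 × 0.3 × 0.5 × (1−0.4) × 0.2 = 0.0108
poisonous: 0.4 × 0.35 × 0.4 × (1−0.7) × 0.4 = 0.00672
Highest score → edible.

edible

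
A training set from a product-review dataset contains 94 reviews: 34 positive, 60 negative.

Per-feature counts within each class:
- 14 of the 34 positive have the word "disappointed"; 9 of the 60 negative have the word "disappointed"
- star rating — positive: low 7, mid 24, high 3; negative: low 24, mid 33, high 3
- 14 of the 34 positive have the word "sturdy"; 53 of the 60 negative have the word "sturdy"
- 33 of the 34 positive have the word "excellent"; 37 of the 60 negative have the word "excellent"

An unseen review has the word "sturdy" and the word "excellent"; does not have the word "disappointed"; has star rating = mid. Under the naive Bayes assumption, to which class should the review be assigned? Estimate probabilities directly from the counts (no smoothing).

negative

positive: (34/94) × (20/34) × (24/34) × (14/34) × (33/34) ≈ 0.0600231
negative: (60/94) × (51/60) × (33/60) × (53/60) × (37/60) ≈ 0.162547
Highest score → negative.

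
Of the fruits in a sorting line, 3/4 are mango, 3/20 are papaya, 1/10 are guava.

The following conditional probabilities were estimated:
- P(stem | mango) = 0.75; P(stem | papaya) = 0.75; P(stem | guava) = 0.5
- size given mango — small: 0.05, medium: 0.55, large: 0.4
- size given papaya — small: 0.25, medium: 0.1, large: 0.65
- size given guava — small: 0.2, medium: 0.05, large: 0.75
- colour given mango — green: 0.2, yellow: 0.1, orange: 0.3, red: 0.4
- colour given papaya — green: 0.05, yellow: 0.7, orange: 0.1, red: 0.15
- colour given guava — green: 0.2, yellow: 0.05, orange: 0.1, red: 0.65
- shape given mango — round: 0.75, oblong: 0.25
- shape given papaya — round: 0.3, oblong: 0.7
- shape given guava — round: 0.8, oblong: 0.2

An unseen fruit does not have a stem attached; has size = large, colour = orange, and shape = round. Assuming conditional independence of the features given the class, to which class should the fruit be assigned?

mango: 0.75 × (1−0.75) × 0.4 × 0.3 × 0.75 = 0.016875
papaya: 0.15 × (1−0.75) × 0.65 × 0.1 × 0.3 = 0.00073125
guava: 0.1 × (1−0.5) × 0.75 × 0.1 × 0.8 = 0.003
Highest score → mango.

mango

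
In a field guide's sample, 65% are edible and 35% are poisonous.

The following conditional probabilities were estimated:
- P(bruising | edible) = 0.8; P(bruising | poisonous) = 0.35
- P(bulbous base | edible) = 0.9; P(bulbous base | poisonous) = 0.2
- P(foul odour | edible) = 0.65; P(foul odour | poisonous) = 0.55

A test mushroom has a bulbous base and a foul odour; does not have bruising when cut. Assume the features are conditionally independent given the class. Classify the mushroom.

edible: 0.65 × (1−0.8) × 0.9 × 0.65 = 0.07605
poisonous: 0.35 × (1−0.35) × 0.2 × 0.55 = 0.025025
Highest score → edible.

edible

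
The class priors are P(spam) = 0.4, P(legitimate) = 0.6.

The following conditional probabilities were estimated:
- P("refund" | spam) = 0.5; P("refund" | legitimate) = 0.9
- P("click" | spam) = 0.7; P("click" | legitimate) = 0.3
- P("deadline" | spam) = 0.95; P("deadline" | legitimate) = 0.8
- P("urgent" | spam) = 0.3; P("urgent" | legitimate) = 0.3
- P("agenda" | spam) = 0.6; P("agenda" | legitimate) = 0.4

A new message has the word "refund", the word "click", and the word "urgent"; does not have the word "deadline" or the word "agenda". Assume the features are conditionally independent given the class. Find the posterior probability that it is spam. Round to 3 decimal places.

spam: 0.4 × 0.5 × 0.7 × (1−0.95) × 0.3 × (1−0.6) = 0.00084
legitimate: 0.6 × 0.9 × 0.3 × (1−0.8) × 0.3 × (1−0.4) = 0.005832
P(spam | x) = 0.00084 / 0.006672 ≈ 0.126

0.126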